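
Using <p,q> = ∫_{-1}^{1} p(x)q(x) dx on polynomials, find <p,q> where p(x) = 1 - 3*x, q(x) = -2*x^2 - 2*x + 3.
<p,q> = 26/3

Expand the product: p(x)·q(x) = 6*x^3 + 4*x^2 - 11*x + 3.
∫_{-1}^{1} of each monomial x^k gives [2/(k+1) if k even, 0 if k odd]. Integrating term-by-term (or equivalently evaluating the antiderivative F(x) = 3*x^4/2 + 4*x^3/3 - 11*x^2/2 + 3*x at the endpoints):
  F(1) − F(−1) = 1/3 − (-25/3) = 26/3.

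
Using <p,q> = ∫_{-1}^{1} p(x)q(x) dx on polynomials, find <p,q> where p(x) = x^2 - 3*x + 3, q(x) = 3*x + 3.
<p,q> = 14

Expand the product: p(x)·q(x) = 3*x^3 - 6*x^2 + 9.
∫_{-1}^{1} of each monomial x^k gives [2/(k+1) if k even, 0 if k odd]. Integrating term-by-term (or equivalently evaluating the antiderivative F(x) = 3*x^4/4 - 2*x^3 + 9*x at the endpoints):
  F(1) − F(−1) = 31/4 − (-25/4) = 14.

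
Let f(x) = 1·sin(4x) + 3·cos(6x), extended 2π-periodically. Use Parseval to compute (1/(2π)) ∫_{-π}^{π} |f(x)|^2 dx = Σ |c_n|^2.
Σ |c_n|^2 = 5

Expand |f|^2 and use orthogonality of {sin(nx), cos(mx)} on [-π, π]:
  ∫_{-π}^{π} sin(nx)^2 dx = π, ∫ cos(mx)^2 dx = π, and cross terms integrate to 0.
So ∫_{-π}^{π} f(x)^2 dx = 1^2 · π + 3^2 · π = (1 + 9)π.
Divide by 2π: (1 + 9)/2 = 5.
By Parseval, this equals Σ |c_n|^2.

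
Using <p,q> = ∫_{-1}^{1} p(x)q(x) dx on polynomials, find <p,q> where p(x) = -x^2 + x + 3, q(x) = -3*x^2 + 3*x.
<p,q> = -14/5

Expand the product: p(x)·q(x) = 3*x^4 - 6*x^3 - 6*x^2 + 9*x.
∫_{-1}^{1} of each monomial x^k gives [2/(k+1) if k even, 0 if k odd]. Integrating term-by-term (or equivalently evaluating the antiderivative F(x) = 3*x^5/5 - 3*x^4/2 - 2*x^3 + 9*x^2/2 at the endpoints):
  F(1) − F(−1) = 8/5 − (22/5) = -14/5.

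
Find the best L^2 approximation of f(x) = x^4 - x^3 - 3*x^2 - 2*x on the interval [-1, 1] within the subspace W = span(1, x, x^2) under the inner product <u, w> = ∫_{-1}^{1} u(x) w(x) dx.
g(x) = -15*x^2/7 - 13*x/5 - 3/35

The best approximation g ∈ W is the orthogonal projection of f onto W. Writing g = a_0 + a_1 x + a_2 x^2, the coefficients solve the normal equations G · a = b where
  G_{ij} = <φ_i, φ_j> and b_i = <f, φ_i>, with φ_0 = 1, φ_1 = x, φ_2 = x^2.
G =
  [2, 0, 2/3]
  [0, 2/3, 0]
  [2/3, 0, 2/5],
b = (-8/5, -26/15, -32/35).
Solving gives a_0 = -3/35, a_1 = -13/5, a_2 = -15/7, so
  g(x) = -15*x^2/7 - 13*x/5 - 3/35.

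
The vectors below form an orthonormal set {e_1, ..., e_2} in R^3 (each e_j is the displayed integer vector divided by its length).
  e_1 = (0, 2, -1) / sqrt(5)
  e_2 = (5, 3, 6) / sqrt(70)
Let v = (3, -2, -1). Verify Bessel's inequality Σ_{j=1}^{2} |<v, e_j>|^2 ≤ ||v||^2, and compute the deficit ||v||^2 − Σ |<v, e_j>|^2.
Σ |<v, e_j>|^2 = 27/14; ||v||^2 = 14; deficit = 169/14

Write each e_j = u_j / sqrt(<u_j, u_j>) where u_j is the displayed integer vector. Then <v, e_j> = <v, u_j> / sqrt(<u_j, u_j>), so |<v, e_j>|^2 = <v, u_j>^2 / <u_j, u_j>.
Coefficients: <v, e_1> = -3/sqrt(5), <v, e_2> = 3/sqrt(70).
Square and sum: Σ |<v, e_j>|^2 = 27/14.
Compute ||v||^2 = v·v = 14.
Deficit = 14 − 27/14 = 169/14 ≥ 0, confirming Bessel's inequality. (The deficit equals ||v − Σ <v,e_j> e_j||^2, the squared distance from v to span{e_j}.)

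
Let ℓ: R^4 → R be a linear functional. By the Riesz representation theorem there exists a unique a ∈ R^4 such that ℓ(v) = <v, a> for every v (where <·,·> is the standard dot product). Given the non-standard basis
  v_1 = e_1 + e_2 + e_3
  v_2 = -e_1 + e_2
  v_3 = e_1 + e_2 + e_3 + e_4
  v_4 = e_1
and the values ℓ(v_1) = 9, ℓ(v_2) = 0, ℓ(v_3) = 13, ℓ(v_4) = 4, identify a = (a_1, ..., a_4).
a = (4, 4, 1, 4)

Write a = (a_1, ..., a_4) in the standard basis. For each basis vector v_i, ℓ(v_i) = <v_i, a> is a linear equation in the a_j's. Collect the n equations into a matrix system V a = ℓ, where row i of V is v_i (expressed in the standard basis). Since V is invertible (lower-triangular with 1s on the diagonal, up to permutation), solve by back-substitution:
  V =
[[1, 1, 1, 0],
 [-1, 1, 0, 0],
 [1, 1, 1, 1],
 [1, 0, 0, 0]]
  V a = (9, 0, 13, 4)
Solving gives a = (4, 4, 1, 4).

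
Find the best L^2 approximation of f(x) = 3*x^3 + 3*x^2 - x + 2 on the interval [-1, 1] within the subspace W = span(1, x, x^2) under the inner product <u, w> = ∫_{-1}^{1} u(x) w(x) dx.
g(x) = 3*x^2 + 4*x/5 + 2

The best approximation g ∈ W is the orthogonal projection of f onto W. Writing g = a_0 + a_1 x + a_2 x^2, the coefficients solve the normal equations G · a = b where
  G_{ij} = <φ_i, φ_j> and b_i = <f, φ_i>, with φ_0 = 1, φ_1 = x, φ_2 = x^2.
G =
  [2, 0, 2/3]
  [0, 2/3, 0]
  [2/3, 0, 2/5],
b = (6, 8/15, 38/15).
Solving gives a_0 = 2, a_1 = 4/5, a_2 = 3, so
  g(x) = 3*x^2 + 4*x/5 + 2.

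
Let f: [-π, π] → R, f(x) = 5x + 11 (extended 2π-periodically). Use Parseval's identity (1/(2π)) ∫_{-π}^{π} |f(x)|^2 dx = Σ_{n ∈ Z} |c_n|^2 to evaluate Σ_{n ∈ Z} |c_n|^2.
Σ |c_n|^2 = 25π^2/3 + 121

Expand and integrate term by term over [-π, π]:
  ∫ (5x)^2 dx = 25·(2π^3/3); ∫ 2·5·(11)·x dx = 0 (odd integrand); ∫ 11^2 dx = 121·2π.
So (1/(2π)) ∫_{-π}^{π} (5x + 11)^2 dx = 25π^2/3 + 121 = 25π^2/3 + 121.
Parseval ⇒ Σ |c_n|^2 = 25π^2/3 + 121.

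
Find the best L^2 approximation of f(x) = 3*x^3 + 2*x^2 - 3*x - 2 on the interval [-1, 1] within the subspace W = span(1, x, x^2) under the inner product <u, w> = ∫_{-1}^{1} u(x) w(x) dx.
g(x) = 2*x^2 - 6*x/5 - 2

The best approximation g ∈ W is the orthogonal projection of f onto W. Writing g = a_0 + a_1 x + a_2 x^2, the coefficients solve the normal equations G · a = b where
  G_{ij} = <φ_i, φ_j> and b_i = <f, φ_i>, with φ_0 = 1, φ_1 = x, φ_2 = x^2.
G =
  [2, 0, 2/3]
  [0, 2/3, 0]
  [2/3, 0, 2/5],
b = (-8/3, -4/5, -8/15).
Solving gives a_0 = -2, a_1 = -6/5, a_2 = 2, so
  g(x) = 2*x^2 - 6*x/5 - 2.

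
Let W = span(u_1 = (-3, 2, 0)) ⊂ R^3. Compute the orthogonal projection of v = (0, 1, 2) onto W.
proj_W(v) = (-6/13, 4/13, 0)

Set up U = [u_1 | ... | u_1] ∈ R^(3×1). The projector onto W = col(U) is P = U (U^T U)^(-1) U^T.
Compute U^T U =
  [13],
and U^T v = (2).
Solve U^T U · c = U^T v for the coefficients: c = (2/13). The projection is proj_W(v) = U c.
Check: (v - proj_W(v)) · u_1 = 0  (should be 0).
Result: proj_W(v) = (-6/13, 4/13, 0).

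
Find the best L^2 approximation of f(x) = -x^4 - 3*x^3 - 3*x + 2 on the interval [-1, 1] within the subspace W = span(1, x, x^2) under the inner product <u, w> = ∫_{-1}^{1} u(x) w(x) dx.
g(x) = -6*x^2/7 - 24*x/5 + 73/35

The best approximation g ∈ W is the orthogonal projection of f onto W. Writing g = a_0 + a_1 x + a_2 x^2, the coefficients solve the normal equations G · a = b where
  G_{ij} = <φ_i, φ_j> and b_i = <f, φ_i>, with φ_0 = 1, φ_1 = x, φ_2 = x^2.
G =
  [2, 0, 2/3]
  [0, 2/3, 0]
  [2/3, 0, 2/5],
b = (18/5, -16/5, 22/21).
Solving gives a_0 = 73/35, a_1 = -24/5, a_2 = -6/7, so
  g(x) = -6*x^2/7 - 24*x/5 + 73/35.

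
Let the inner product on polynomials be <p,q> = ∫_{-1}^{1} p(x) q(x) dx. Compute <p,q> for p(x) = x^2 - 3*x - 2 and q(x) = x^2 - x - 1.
<p,q> = 22/5

Expand the product: p(x)·q(x) = x^4 - 4*x^3 + 5*x + 2.
∫_{-1}^{1} of each monomial x^k gives [2/(k+1) if k even, 0 if k odd]. Integrating term-by-term (or equivalently evaluating the antiderivative F(x) = x^5/5 - x^4 + 5*x^2/2 + 2*x at the endpoints):
  F(1) − F(−1) = 37/10 − (-7/10) = 22/5.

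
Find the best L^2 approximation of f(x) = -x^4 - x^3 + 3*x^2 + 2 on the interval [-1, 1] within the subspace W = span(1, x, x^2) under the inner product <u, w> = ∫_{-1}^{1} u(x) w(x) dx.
g(x) = 15*x^2/7 - 3*x/5 + 73/35

The best approximation g ∈ W is the orthogonal projection of f onto W. Writing g = a_0 + a_1 x + a_2 x^2, the coefficients solve the normal equations G · a = b where
  G_{ij} = <φ_i, φ_j> and b_i = <f, φ_i>, with φ_0 = 1, φ_1 = x, φ_2 = x^2.
G =
  [2, 0, 2/3]
  [0, 2/3, 0]
  [2/3, 0, 2/5],
b = (28/5, -2/5, 236/105).
Solving gives a_0 = 73/35, a_1 = -3/5, a_2 = 15/7, so
  g(x) = 15*x^2/7 - 3*x/5 + 73/35.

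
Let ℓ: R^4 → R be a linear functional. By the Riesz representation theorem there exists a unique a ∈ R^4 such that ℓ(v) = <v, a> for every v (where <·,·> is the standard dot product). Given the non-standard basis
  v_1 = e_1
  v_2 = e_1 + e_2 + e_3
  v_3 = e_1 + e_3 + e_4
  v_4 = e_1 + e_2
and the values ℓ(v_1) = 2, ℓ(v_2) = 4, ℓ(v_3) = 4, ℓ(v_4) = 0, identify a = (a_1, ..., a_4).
a = (2, -2, 4, -2)

Write a = (a_1, ..., a_4) in the standard basis. For each basis vector v_i, ℓ(v_i) = <v_i, a> is a linear equation in the a_j's. Collect the n equations into a matrix system V a = ℓ, where row i of V is v_i (expressed in the standard basis). Since V is invertible (lower-triangular with 1s on the diagonal, up to permutation), solve by back-substitution:
  V =
[[1, 0, 0, 0],
 [1, 1, 1, 0],
 [1, 0, 1, 1],
 [1, 1, 0, 0]]
  V a = (2, 4, 4, 0)
Solving gives a = (2, -2, 4, -2).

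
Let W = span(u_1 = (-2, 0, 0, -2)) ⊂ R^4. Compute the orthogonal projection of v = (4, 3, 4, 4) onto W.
proj_W(v) = (4, 0, 0, 4)

Set up U = [u_1 | ... | u_1] ∈ R^(4×1). The projector onto W = col(U) is P = U (U^T U)^(-1) U^T.
Compute U^T U =
  [8],
and U^T v = (-16).
Solve U^T U · c = U^T v for the coefficients: c = (-2). The projection is proj_W(v) = U c.
Check: (v - proj_W(v)) · u_1 = 0  (should be 0).
Result: proj_W(v) = (4, 0, 0, 4).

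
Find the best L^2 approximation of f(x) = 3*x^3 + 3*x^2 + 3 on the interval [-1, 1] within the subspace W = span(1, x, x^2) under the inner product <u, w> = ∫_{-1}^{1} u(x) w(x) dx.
g(x) = 3*x^2 + 9*x/5 + 3

The best approximation g ∈ W is the orthogonal projection of f onto W. Writing g = a_0 + a_1 x + a_2 x^2, the coefficients solve the normal equations G · a = b where
  G_{ij} = <φ_i, φ_j> and b_i = <f, φ_i>, with φ_0 = 1, φ_1 = x, φ_2 = x^2.
G =
  [2, 0, 2/3]
  [0, 2/3, 0]
  [2/3, 0, 2/5],
b = (8, 6/5, 16/5).
Solving gives a_0 = 3, a_1 = 9/5, a_2 = 3, so
  g(x) = 3*x^2 + 9*x/5 + 3.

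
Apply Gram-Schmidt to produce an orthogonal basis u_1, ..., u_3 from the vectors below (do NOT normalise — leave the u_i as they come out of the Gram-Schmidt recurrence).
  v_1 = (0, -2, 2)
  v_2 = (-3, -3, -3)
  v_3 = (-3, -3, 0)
Orthogonal basis:
  u_1 = (0, -2, 2)
  u_2 = (-3, -3, -3)
  u_3 = (-1, 1/2, 1/2)

Apply the Gram-Schmidt recurrence
  u_1 = v_1
  u_i = v_i − Σ_{j<i} ((v_i · u_j) / (u_j · u_j)) · u_j.

Step by step this gives:
  u_1 = (0, -2, 2)
  u_2 = (-3, -3, -3)
  u_3 = (-1, 1/2, 1/2)

Orthogonality check:
  u_2 · u_1 = 0 (should be 0)
  u_3 · u_1 = 0 (should be 0)
  u_3 · u_2 = 0 (should be 0)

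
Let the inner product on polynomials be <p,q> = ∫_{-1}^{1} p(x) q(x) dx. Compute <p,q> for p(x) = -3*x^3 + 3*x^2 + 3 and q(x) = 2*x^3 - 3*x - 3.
<p,q> = -774/35

Expand the product: p(x)·q(x) = -6*x^6 + 6*x^5 + 9*x^4 + 6*x^3 - 9*x^2 - 9*x - 9.
∫_{-1}^{1} of each monomial x^k gives [2/(k+1) if k even, 0 if k odd]. Integrating term-by-term (or equivalently evaluating the antiderivative F(x) = -6*x^7/7 + x^6 + 9*x^5/5 + 3*x^4/2 - 3*x^3 - 9*x^2/2 - 9*x at the endpoints):
  F(1) − F(−1) = -457/35 − (317/35) = -774/35.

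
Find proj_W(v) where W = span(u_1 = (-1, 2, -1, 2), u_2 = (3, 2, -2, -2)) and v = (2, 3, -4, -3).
proj_W(v) = (718/209, 60/19, -592/209, -388/209)

Set up U = [u_1 | ... | u_2] ∈ R^(4×2). The projector onto W = col(U) is P = U (U^T U)^(-1) U^T.
Compute U^T U =
  [10, -1]
  [-1, 21],
and U^T v = (2, 26).
Solve U^T U · c = U^T v for the coefficients: c = (68/209, 262/209). The projection is proj_W(v) = U c.
Check: (v - proj_W(v)) · u_1 = 0  (should be 0).
Check: (v - proj_W(v)) · u_2 = 0  (should be 0).
Result: proj_W(v) = (718/209, 60/19, -592/209, -388/209).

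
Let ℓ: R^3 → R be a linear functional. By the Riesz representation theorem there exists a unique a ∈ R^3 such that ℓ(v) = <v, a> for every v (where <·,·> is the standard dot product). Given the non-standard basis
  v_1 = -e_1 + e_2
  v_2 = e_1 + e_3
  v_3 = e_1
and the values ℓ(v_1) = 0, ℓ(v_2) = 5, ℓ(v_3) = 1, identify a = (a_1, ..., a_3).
a = (1, 1, 4)

Write a = (a_1, ..., a_3) in the standard basis. For each basis vector v_i, ℓ(v_i) = <v_i, a> is a linear equation in the a_j's. Collect the n equations into a matrix system V a = ℓ, where row i of V is v_i (expressed in the standard basis). Since V is invertible (lower-triangular with 1s on the diagonal, up to permutation), solve by back-substitution:
  V =
[[-1, 1, 0],
 [1, 0, 1],
 [1, 0, 0]]
  V a = (0, 5, 1)
Solving gives a = (1, 1, 4).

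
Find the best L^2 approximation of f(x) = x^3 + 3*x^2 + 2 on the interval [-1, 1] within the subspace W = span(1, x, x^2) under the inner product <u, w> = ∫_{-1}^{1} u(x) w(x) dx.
g(x) = 3*x^2 + 3*x/5 + 2

The best approximation g ∈ W is the orthogonal projection of f onto W. Writing g = a_0 + a_1 x + a_2 x^2, the coefficients solve the normal equations G · a = b where
  G_{ij} = <φ_i, φ_j> and b_i = <f, φ_i>, with φ_0 = 1, φ_1 = x, φ_2 = x^2.
G =
  [2, 0, 2/3]
  [0, 2/3, 0]
  [2/3, 0, 2/5],
b = (6, 2/5, 38/15).
Solving gives a_0 = 2, a_1 = 3/5, a_2 = 3, so
  g(x) = 3*x^2 + 3*x/5 + 2.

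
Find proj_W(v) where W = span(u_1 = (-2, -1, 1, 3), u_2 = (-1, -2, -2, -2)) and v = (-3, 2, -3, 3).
proj_W(v) = (-277/179, -176/179, 76/179, 328/179)

Set up U = [u_1 | ... | u_2] ∈ R^(4×2). The projector onto W = col(U) is P = U (U^T U)^(-1) U^T.
Compute U^T U =
  [15, -4]
  [-4, 13],
and U^T v = (10, -1).
Solve U^T U · c = U^T v for the coefficients: c = (126/179, 25/179). The projection is proj_W(v) = U c.
Check: (v - proj_W(v)) · u_1 = 0  (should be 0).
Check: (v - proj_W(v)) · u_2 = 0  (should be 0).
Result: proj_W(v) = (-277/179, -176/179, 76/179, 328/179).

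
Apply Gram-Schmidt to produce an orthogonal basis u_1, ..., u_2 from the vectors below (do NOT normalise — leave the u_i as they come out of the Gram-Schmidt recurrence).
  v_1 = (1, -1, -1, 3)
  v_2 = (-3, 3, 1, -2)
Orthogonal basis:
  u_1 = (1, -1, -1, 3)
  u_2 = (-23/12, 23/12, -1/12, 5/4)

Apply the Gram-Schmidt recurrence
  u_1 = v_1
  u_i = v_i − Σ_{j<i} ((v_i · u_j) / (u_j · u_j)) · u_j.

Step by step this gives:
  u_1 = (1, -1, -1, 3)
  u_2 = (-23/12, 23/12, -1/12, 5/4)

Orthogonality check:
  u_2 · u_1 = 0 (should be 0)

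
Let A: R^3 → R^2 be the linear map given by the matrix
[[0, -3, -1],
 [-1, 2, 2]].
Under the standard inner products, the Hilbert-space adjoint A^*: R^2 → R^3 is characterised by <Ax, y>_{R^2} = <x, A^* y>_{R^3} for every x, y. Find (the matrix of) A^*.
A^* = A^T =
[[0, -1],
 [-3, 2],
 [-1, 2]]

For real matrices with standard dot products, the defining identity <Ax, y> = <x, A^* y> gives (Ax)^T y = x^T (A^*) y, i.e. x^T A^T y = x^T (A^*) y. Since this holds for all x, y, we must have A^* = A^T. Therefore
A^* =
[[0, -1],
 [-3, 2],
 [-1, 2]].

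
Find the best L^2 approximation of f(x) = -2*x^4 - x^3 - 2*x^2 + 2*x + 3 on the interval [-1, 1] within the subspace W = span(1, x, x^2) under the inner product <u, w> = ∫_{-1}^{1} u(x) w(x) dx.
g(x) = -26*x^2/7 + 7*x/5 + 111/35

The best approximation g ∈ W is the orthogonal projection of f onto W. Writing g = a_0 + a_1 x + a_2 x^2, the coefficients solve the normal equations G · a = b where
  G_{ij} = <φ_i, φ_j> and b_i = <f, φ_i>, with φ_0 = 1, φ_1 = x, φ_2 = x^2.
G =
  [2, 0, 2/3]
  [0, 2/3, 0]
  [2/3, 0, 2/5],
b = (58/15, 14/15, 22/35).
Solving gives a_0 = 111/35, a_1 = 7/5, a_2 = -26/7, so
  g(x) = -26*x^2/7 + 7*x/5 + 111/35.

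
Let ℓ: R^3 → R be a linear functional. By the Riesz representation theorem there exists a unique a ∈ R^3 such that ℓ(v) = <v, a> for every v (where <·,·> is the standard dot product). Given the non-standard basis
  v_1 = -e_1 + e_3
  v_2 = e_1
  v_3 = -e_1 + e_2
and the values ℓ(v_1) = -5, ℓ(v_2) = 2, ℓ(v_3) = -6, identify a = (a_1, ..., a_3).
a = (2, -4, -3)

Write a = (a_1, ..., a_3) in the standard basis. For each basis vector v_i, ℓ(v_i) = <v_i, a> is a linear equation in the a_j's. Collect the n equations into a matrix system V a = ℓ, where row i of V is v_i (expressed in the standard basis). Since V is invertible (lower-triangular with 1s on the diagonal, up to permutation), solve by back-substitution:
  V =
[[-1, 0, 1],
 [1, 0, 0],
 [-1, 1, 0]]
  V a = (-5, 2, -6)
Solving gives a = (2, -4, -3).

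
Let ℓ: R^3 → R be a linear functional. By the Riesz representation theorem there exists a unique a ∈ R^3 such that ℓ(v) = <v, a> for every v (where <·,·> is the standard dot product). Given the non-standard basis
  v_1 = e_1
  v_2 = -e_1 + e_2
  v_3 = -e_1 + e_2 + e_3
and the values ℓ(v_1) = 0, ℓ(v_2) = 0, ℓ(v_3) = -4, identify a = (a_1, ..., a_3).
a = (0, 0, -4)

Write a = (a_1, ..., a_3) in the standard basis. For each basis vector v_i, ℓ(v_i) = <v_i, a> is a linear equation in the a_j's. Collect the n equations into a matrix system V a = ℓ, where row i of V is v_i (expressed in the standard basis). Since V is invertible (lower-triangular with 1s on the diagonal, up to permutation), solve by back-substitution:
  V =
[[1, 0, 0],
 [-1, 1, 0],
 [-1, 1, 1]]
  V a = (0, 0, -4)
Solving gives a = (0, 0, -4).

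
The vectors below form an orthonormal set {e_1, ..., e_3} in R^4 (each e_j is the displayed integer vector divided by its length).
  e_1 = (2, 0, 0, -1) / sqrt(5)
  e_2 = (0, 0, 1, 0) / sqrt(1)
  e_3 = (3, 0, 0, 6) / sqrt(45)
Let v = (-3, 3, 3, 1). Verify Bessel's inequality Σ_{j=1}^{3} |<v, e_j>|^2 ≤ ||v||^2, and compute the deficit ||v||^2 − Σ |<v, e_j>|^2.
Σ |<v, e_j>|^2 = 19; ||v||^2 = 28; deficit = 9

Write each e_j = u_j / sqrt(<u_j, u_j>) where u_j is the displayed integer vector. Then <v, e_j> = <v, u_j> / sqrt(<u_j, u_j>), so |<v, e_j>|^2 = <v, u_j>^2 / <u_j, u_j>.
Coefficients: <v, e_1> = -7/sqrt(5), <v, e_2> = 3/sqrt(1), <v, e_3> = -3/sqrt(45).
Square and sum: Σ |<v, e_j>|^2 = 19.
Compute ||v||^2 = v·v = 28.
Deficit = 28 − 19 = 9 ≥ 0, confirming Bessel's inequality. (The deficit equals ||v − Σ <v,e_j> e_j||^2, the squared distance from v to span{e_j}.)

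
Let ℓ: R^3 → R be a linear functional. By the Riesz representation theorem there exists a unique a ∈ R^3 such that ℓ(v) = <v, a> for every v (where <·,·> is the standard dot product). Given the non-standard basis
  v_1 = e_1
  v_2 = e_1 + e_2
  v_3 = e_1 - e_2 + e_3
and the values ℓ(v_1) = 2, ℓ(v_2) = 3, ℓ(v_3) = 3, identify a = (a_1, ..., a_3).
a = (2, 1, 2)

Write a = (a_1, ..., a_3) in the standard basis. For each basis vector v_i, ℓ(v_i) = <v_i, a> is a linear equation in the a_j's. Collect the n equations into a matrix system V a = ℓ, where row i of V is v_i (expressed in the standard basis). Since V is invertible (lower-triangular with 1s on the diagonal, up to permutation), solve by back-substitution:
  V =
[[1, 0, 0],
 [1, 1, 0],
 [1, -1, 1]]
  V a = (2, 3, 3)
Solving gives a = (2, 1, 2).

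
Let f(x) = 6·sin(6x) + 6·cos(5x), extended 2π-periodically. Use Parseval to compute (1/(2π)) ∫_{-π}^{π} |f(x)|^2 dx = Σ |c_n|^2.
Σ |c_n|^2 = 36

Expand |f|^2 and use orthogonality of {sin(nx), cos(mx)} on [-π, π]:
  ∫_{-π}^{π} sin(nx)^2 dx = π, ∫ cos(mx)^2 dx = π, and cross terms integrate to 0.
So ∫_{-π}^{π} f(x)^2 dx = 6^2 · π + 6^2 · π = (36 + 36)π.
Divide by 2π: (36 + 36)/2 = 36.
By Parseval, this equals Σ |c_n|^2.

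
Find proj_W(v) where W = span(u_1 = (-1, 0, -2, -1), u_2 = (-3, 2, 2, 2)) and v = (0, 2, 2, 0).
proj_W(v) = (-16/39, 8/13, 64/39, 44/39)

Set up U = [u_1 | ... | u_2] ∈ R^(4×2). The projector onto W = col(U) is P = U (U^T U)^(-1) U^T.
Compute U^T U =
  [6, -3]
  [-3, 21],
and U^T v = (-4, 8).
Solve U^T U · c = U^T v for the coefficients: c = (-20/39, 4/13). The projection is proj_W(v) = U c.
Check: (v - proj_W(v)) · u_1 = 0  (should be 0).
Check: (v - proj_W(v)) · u_2 = 0  (should be 0).
Result: proj_W(v) = (-16/39, 8/13, 64/39, 44/39).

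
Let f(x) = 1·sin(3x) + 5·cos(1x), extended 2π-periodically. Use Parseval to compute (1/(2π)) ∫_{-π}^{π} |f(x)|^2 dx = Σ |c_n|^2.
Σ |c_n|^2 = 13

Expand |f|^2 and use orthogonality of {sin(nx), cos(mx)} on [-π, π]:
  ∫_{-π}^{π} sin(nx)^2 dx = π, ∫ cos(mx)^2 dx = π, and cross terms integrate to 0.
So ∫_{-π}^{π} f(x)^2 dx = 1^2 · π + 5^2 · π = (1 + 25)π.
Divide by 2π: (1 + 25)/2 = 13.
By Parseval, this equals Σ |c_n|^2.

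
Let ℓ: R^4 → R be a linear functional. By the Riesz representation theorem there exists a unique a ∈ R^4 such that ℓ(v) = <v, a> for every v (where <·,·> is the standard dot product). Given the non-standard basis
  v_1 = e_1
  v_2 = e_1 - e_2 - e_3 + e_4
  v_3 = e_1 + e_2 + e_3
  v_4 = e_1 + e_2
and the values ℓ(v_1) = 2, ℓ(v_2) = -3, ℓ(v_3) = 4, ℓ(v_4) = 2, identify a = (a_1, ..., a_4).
a = (2, 0, 2, -3)

Write a = (a_1, ..., a_4) in the standard basis. For each basis vector v_i, ℓ(v_i) = <v_i, a> is a linear equation in the a_j's. Collect the n equations into a matrix system V a = ℓ, where row i of V is v_i (expressed in the standard basis). Since V is invertible (lower-triangular with 1s on the diagonal, up to permutation), solve by back-substitution:
  V =
[[1, 0, 0, 0],
 [1, -1, -1, 1],
 [1, 1, 1, 0],
 [1, 1, 0, 0]]
  V a = (2, -3, 4, 2)
Solving gives a = (2, 0, 2, -3).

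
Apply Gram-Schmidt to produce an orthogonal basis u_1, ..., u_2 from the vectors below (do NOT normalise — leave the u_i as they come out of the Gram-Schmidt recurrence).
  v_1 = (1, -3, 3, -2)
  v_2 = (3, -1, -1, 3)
Orthogonal basis:
  u_1 = (1, -3, 3, -2)
  u_2 = (72/23, -32/23, -14/23, 63/23)

Apply the Gram-Schmidt recurrence
  u_1 = v_1
  u_i = v_i − Σ_{j<i} ((v_i · u_j) / (u_j · u_j)) · u_j.

Step by step this gives:
  u_1 = (1, -3, 3, -2)
  u_2 = (72/23, -32/23, -14/23, 63/23)

Orthogonality check:
  u_2 · u_1 = 0 (should be 0)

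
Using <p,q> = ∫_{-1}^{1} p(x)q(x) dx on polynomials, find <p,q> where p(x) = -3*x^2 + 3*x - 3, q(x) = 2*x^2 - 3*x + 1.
<p,q> = -102/5

Expand the product: p(x)·q(x) = -6*x^4 + 15*x^3 - 18*x^2 + 12*x - 3.
∫_{-1}^{1} of each monomial x^k gives [2/(k+1) if k even, 0 if k odd]. Integrating term-by-term (or equivalently evaluating the antiderivative F(x) = -6*x^5/5 + 15*x^4/4 - 6*x^3 + 6*x^2 - 3*x at the endpoints):
  F(1) − F(−1) = -9/20 − (399/20) = -102/5.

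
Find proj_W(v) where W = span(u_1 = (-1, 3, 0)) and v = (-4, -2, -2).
proj_W(v) = (1/5, -3/5, 0)

Set up U = [u_1 | ... | u_1] ∈ R^(3×1). The projector onto W = col(U) is P = U (U^T U)^(-1) U^T.
Compute U^T U =
  [10],
and U^T v = (-2).
Solve U^T U · c = U^T v for the coefficients: c = (-1/5). The projection is proj_W(v) = U c.
Check: (v - proj_W(v)) · u_1 = 0  (should be 0).
Result: proj_W(v) = (1/5, -3/5, 0).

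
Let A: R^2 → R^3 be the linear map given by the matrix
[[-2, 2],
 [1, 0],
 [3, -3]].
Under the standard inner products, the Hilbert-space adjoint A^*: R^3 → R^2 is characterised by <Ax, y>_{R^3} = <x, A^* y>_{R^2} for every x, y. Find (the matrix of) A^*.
A^* = A^T =
[[-2, 1, 3],
 [2, 0, -3]]

For real matrices with standard dot products, the defining identity <Ax, y> = <x, A^* y> gives (Ax)^T y = x^T (A^*) y, i.e. x^T A^T y = x^T (A^*) y. Since this holds for all x, y, we must have A^* = A^T. Therefore
A^* =
[[-2, 1, 3],
 [2, 0, -3]].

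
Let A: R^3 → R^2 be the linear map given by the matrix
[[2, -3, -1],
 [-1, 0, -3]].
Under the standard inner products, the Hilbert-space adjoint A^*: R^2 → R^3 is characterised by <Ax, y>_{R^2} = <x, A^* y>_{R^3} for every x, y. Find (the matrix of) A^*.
A^* = A^T =
[[2, -1],
 [-3, 0],
 [-1, -3]]

For real matrices with standard dot products, the defining identity <Ax, y> = <x, A^* y> gives (Ax)^T y = x^T (A^*) y, i.e. x^T A^T y = x^T (A^*) y. Since this holds for all x, y, we must have A^* = A^T. Therefore
A^* =
[[2, -1],
 [-3, 0],
 [-1, -3]].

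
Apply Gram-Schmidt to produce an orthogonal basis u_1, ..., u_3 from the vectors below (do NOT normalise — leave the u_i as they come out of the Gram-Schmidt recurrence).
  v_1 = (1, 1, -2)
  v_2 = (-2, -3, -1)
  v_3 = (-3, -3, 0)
Orthogonal basis:
  u_1 = (1, 1, -2)
  u_2 = (-3/2, -5/2, -2)
  u_3 = (-14/25, 2/5, -2/25)

Apply the Gram-Schmidt recurrence
  u_1 = v_1
  u_i = v_i − Σ_{j<i} ((v_i · u_j) / (u_j · u_j)) · u_j.

Step by step this gives:
  u_1 = (1, 1, -2)
  u_2 = (-3/2, -5/2, -2)
  u_3 = (-14/25, 2/5, -2/25)

Orthogonality check:
  u_2 · u_1 = 0 (should be 0)
  u_3 · u_1 = 0 (should be 0)
  u_3 · u_2 = 0 (should be 0)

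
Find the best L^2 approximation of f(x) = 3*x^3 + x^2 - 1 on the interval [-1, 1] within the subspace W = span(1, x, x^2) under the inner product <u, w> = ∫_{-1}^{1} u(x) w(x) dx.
g(x) = x^2 + 9*x/5 - 1

The best approximation g ∈ W is the orthogonal projection of f onto W. Writing g = a_0 + a_1 x + a_2 x^2, the coefficients solve the normal equations G · a = b where
  G_{ij} = <φ_i, φ_j> and b_i = <f, φ_i>, with φ_0 = 1, φ_1 = x, φ_2 = x^2.
G =
  [2, 0, 2/3]
  [0, 2/3, 0]
  [2/3, 0, 2/5],
b = (-4/3, 6/5, -4/15).
Solving gives a_0 = -1, a_1 = 9/5, a_2 = 1, so
  g(x) = x^2 + 9*x/5 - 1.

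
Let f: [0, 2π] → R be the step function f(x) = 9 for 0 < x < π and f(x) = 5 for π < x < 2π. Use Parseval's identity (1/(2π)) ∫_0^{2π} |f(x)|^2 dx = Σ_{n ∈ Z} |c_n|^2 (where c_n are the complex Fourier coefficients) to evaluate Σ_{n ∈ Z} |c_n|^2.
Σ |c_n|^2 = 53

Parseval equates the L^2 energy of f (normalised by 1/(2π)) with the ℓ^2 sum of its Fourier coefficients: (1/(2π)) ∫_0^{2π} |f|^2 = Σ |c_n|^2.
Compute the left side: (1/(2π)) [∫_0^π 9^2 dx + ∫_π^{2π} 5^2 dx] = (1/(2π)) · (81π + 25π) = (81 + 25)/2 = 53.
So Σ_{n ∈ Z} |c_n|^2 = 53.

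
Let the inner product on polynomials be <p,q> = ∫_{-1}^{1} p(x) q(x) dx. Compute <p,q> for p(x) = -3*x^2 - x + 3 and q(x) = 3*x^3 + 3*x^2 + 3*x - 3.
<p,q> = -64/5

Expand the product: p(x)·q(x) = -9*x^5 - 12*x^4 - 3*x^3 + 15*x^2 + 12*x - 9.
∫_{-1}^{1} of each monomial x^k gives [2/(k+1) if k even, 0 if k odd]. Integrating term-by-term (or equivalently evaluating the antiderivative F(x) = -3*x^6/2 - 12*x^5/5 - 3*x^4/4 + 5*x^3 + 6*x^2 - 9*x at the endpoints):
  F(1) − F(−1) = -53/20 − (203/20) = -64/5.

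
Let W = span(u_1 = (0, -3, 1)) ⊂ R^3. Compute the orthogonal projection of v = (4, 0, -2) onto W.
proj_W(v) = (0, 3/5, -1/5)

Set up U = [u_1 | ... | u_1] ∈ R^(3×1). The projector onto W = col(U) is P = U (U^T U)^(-1) U^T.
Compute U^T U =
  [10],
and U^T v = (-2).
Solve U^T U · c = U^T v for the coefficients: c = (-1/5). The projection is proj_W(v) = U c.
Check: (v - proj_W(v)) · u_1 = 0  (should be 0).
Result: proj_W(v) = (0, 3/5, -1/5).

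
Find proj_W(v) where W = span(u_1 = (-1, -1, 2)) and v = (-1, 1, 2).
proj_W(v) = (-2/3, -2/3, 4/3)

Set up U = [u_1 | ... | u_1] ∈ R^(3×1). The projector onto W = col(U) is P = U (U^T U)^(-1) U^T.
Compute U^T U =
  [6],
and U^T v = (4).
Solve U^T U · c = U^T v for the coefficients: c = (2/3). The projection is proj_W(v) = U c.
Check: (v - proj_W(v)) · u_1 = 0  (should be 0).
Result: proj_W(v) = (-2/3, -2/3, 4/3).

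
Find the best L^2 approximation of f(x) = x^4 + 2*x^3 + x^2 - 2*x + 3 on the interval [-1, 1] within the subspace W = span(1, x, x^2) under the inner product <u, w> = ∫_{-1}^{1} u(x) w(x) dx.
g(x) = 13*x^2/7 - 4*x/5 + 102/35

The best approximation g ∈ W is the orthogonal projection of f onto W. Writing g = a_0 + a_1 x + a_2 x^2, the coefficients solve the normal equations G · a = b where
  G_{ij} = <φ_i, φ_j> and b_i = <f, φ_i>, with φ_0 = 1, φ_1 = x, φ_2 = x^2.
G =
  [2, 0, 2/3]
  [0, 2/3, 0]
  [2/3, 0, 2/5],
b = (106/15, -8/15, 94/35).
Solving gives a_0 = 102/35, a_1 = -4/5, a_2 = 13/7, so
  g(x) = 13*x^2/7 - 4*x/5 + 102/35.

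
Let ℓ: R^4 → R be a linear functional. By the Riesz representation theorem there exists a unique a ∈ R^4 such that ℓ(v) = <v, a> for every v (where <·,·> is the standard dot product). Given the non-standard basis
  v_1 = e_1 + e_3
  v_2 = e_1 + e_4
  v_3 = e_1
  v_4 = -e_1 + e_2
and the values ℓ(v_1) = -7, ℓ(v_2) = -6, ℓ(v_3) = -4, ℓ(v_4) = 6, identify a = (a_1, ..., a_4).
a = (-4, 2, -3, -2)

Write a = (a_1, ..., a_4) in the standard basis. For each basis vector v_i, ℓ(v_i) = <v_i, a> is a linear equation in the a_j's. Collect the n equations into a matrix system V a = ℓ, where row i of V is v_i (expressed in the standard basis). Since V is invertible (lower-triangular with 1s on the diagonal, up to permutation), solve by back-substitution:
  V =
[[1, 0, 1, 0],
 [1, 0, 0, 1],
 [1, 0, 0, 0],
 [-1, 1, 0, 0]]
  V a = (-7, -6, -4, 6)
Solving gives a = (-4, 2, -3, -2).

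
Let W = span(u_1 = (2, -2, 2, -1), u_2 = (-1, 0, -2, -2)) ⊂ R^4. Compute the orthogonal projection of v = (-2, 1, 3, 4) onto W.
proj_W(v) = (4/101, 168/101, 176/101, 428/101)

Set up U = [u_1 | ... | u_2] ∈ R^(4×2). The projector onto W = col(U) is P = U (U^T U)^(-1) U^T.
Compute U^T U =
  [13, -4]
  [-4, 9],
and U^T v = (-4, -12).
Solve U^T U · c = U^T v for the coefficients: c = (-84/101, -172/101). The projection is proj_W(v) = U c.
Check: (v - proj_W(v)) · u_1 = 0  (should be 0).
Check: (v - proj_W(v)) · u_2 = 0  (should be 0).
Result: proj_W(v) = (4/101, 168/101, 176/101, 428/101).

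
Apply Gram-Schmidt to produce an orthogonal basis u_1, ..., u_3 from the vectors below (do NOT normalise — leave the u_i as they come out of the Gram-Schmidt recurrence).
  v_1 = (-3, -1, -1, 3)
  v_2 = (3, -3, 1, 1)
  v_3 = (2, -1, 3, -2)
Orthogonal basis:
  u_1 = (-3, -1, -1, 3)
  u_2 = (12/5, -16/5, 4/5, 8/5)
  u_3 = (-1, -1/2, 2, -1/2)

Apply the Gram-Schmidt recurrence
  u_1 = v_1
  u_i = v_i − Σ_{j<i} ((v_i · u_j) / (u_j · u_j)) · u_j.

Step by step this gives:
  u_1 = (-3, -1, -1, 3)
  u_2 = (12/5, -16/5, 4/5, 8/5)
  u_3 = (-1, -1/2, 2, -1/2)

Orthogonality check:
  u_2 · u_1 = 0 (should be 0)
  u_3 · u_1 = 0 (should be 0)
  u_3 · u_2 = 0 (should be 0)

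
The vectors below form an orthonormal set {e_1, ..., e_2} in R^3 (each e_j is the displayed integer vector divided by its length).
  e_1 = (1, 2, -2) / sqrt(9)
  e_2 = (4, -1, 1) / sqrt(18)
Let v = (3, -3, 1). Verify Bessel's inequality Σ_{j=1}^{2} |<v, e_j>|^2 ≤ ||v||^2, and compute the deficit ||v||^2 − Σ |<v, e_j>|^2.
Σ |<v, e_j>|^2 = 17; ||v||^2 = 19; deficit = 2

Write each e_j = u_j / sqrt(<u_j, u_j>) where u_j is the displayed integer vector. Then <v, e_j> = <v, u_j> / sqrt(<u_j, u_j>), so |<v, e_j>|^2 = <v, u_j>^2 / <u_j, u_j>.
Coefficients: <v, e_1> = -5/sqrt(9), <v, e_2> = 16/sqrt(18).
Square and sum: Σ |<v, e_j>|^2 = 17.
Compute ||v||^2 = v·v = 19.
Deficit = 19 − 17 = 2 ≥ 0, confirming Bessel's inequality. (The deficit equals ||v − Σ <v,e_j> e_j||^2, the squared distance from v to span{e_j}.)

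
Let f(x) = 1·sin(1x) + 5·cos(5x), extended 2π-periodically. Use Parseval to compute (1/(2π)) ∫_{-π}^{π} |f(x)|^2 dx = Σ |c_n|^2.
Σ |c_n|^2 = 13

Expand |f|^2 and use orthogonality of {sin(nx), cos(mx)} on [-π, π]:
  ∫_{-π}^{π} sin(nx)^2 dx = π, ∫ cos(mx)^2 dx = π, and cross terms integrate to 0.
So ∫_{-π}^{π} f(x)^2 dx = 1^2 · π + 5^2 · π = (1 + 25)π.
Divide by 2π: (1 + 25)/2 = 13.
By Parseval, this equals Σ |c_n|^2.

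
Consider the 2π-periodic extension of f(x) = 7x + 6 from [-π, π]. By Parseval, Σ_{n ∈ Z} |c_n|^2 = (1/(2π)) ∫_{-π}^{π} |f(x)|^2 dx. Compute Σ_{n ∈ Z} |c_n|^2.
Σ |c_n|^2 = 49π^2/3 + 36

Expand and integrate term by term over [-π, π]:
  ∫ (7x)^2 dx = 49·(2π^3/3); ∫ 2·7·(6)·x dx = 0 (odd integrand); ∫ 6^2 dx = 36·2π.
So (1/(2π)) ∫_{-π}^{π} (7x + 6)^2 dx = 49π^2/3 + 36 = 49π^2/3 + 36.
Parseval ⇒ Σ |c_n|^2 = 49π^2/3 + 36.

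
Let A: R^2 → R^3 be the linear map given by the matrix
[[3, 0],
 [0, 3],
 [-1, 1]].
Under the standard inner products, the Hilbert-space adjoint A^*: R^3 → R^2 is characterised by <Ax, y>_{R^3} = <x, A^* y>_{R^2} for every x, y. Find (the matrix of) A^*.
A^* = A^T =
[[3, 0, -1],
 [0, 3, 1]]

For real matrices with standard dot products, the defining identity <Ax, y> = <x, A^* y> gives (Ax)^T y = x^T (A^*) y, i.e. x^T A^T y = x^T (A^*) y. Since this holds for all x, y, we must have A^* = A^T. Therefore
A^* =
[[3, 0, -1],
 [0, 3, 1]].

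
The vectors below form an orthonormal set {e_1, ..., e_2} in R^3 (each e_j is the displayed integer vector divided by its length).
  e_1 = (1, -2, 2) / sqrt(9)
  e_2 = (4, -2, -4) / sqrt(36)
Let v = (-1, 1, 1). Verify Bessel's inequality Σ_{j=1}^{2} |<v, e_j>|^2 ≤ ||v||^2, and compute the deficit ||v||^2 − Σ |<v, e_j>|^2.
Σ |<v, e_j>|^2 = 26/9; ||v||^2 = 3; deficit = 1/9

Write each e_j = u_j / sqrt(<u_j, u_j>) where u_j is the displayed integer vector. Then <v, e_j> = <v, u_j> / sqrt(<u_j, u_j>), so |<v, e_j>|^2 = <v, u_j>^2 / <u_j, u_j>.
Coefficients: <v, e_1> = -1/sqrt(9), <v, e_2> = -10/sqrt(36).
Square and sum: Σ |<v, e_j>|^2 = 26/9.
Compute ||v||^2 = v·v = 3.
Deficit = 3 − 26/9 = 1/9 ≥ 0, confirming Bessel's inequality. (The deficit equals ||v − Σ <v,e_j> e_j||^2, the squared distance from v to span{e_j}.)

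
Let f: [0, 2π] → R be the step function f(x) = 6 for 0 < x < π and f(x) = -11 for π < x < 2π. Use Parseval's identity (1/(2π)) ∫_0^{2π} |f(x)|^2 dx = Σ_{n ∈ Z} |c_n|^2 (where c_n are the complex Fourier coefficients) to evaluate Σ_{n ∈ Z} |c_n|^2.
Σ |c_n|^2 = 157/2

Parseval equates the L^2 energy of f (normalised by 1/(2π)) with the ℓ^2 sum of its Fourier coefficients: (1/(2π)) ∫_0^{2π} |f|^2 = Σ |c_n|^2.
Compute the left side: (1/(2π)) [∫_0^π 6^2 dx + ∫_π^{2π} (-11)^2 dx] = (1/(2π)) · (36π + 121π) = (36 + 121)/2 = 157/2.
So Σ_{n ∈ Z} |c_n|^2 = 157/2.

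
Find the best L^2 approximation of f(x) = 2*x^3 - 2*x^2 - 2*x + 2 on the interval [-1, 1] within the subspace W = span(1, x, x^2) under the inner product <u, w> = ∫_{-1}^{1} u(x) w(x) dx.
g(x) = -2*x^2 - 4*x/5 + 2

The best approximation g ∈ W is the orthogonal projection of f onto W. Writing g = a_0 + a_1 x + a_2 x^2, the coefficients solve the normal equations G · a = b where
  G_{ij} = <φ_i, φ_j> and b_i = <f, φ_i>, with φ_0 = 1, φ_1 = x, φ_2 = x^2.
G =
  [2, 0, 2/3]
  [0, 2/3, 0]
  [2/3, 0, 2/5],
b = (8/3, -8/15, 8/15).
Solving gives a_0 = 2, a_1 = -4/5, a_2 = -2, so
  g(x) = -2*x^2 - 4*x/5 + 2.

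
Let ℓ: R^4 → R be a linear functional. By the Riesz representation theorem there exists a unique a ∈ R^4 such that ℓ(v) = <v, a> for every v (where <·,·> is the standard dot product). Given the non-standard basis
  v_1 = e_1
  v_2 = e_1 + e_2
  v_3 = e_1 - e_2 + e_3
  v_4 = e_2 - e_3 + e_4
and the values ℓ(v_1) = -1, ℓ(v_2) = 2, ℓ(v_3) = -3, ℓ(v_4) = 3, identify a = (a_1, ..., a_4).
a = (-1, 3, 1, 1)

Write a = (a_1, ..., a_4) in the standard basis. For each basis vector v_i, ℓ(v_i) = <v_i, a> is a linear equation in the a_j's. Collect the n equations into a matrix system V a = ℓ, where row i of V is v_i (expressed in the standard basis). Since V is invertible (lower-triangular with 1s on the diagonal, up to permutation), solve by back-substitution:
  V =
[[1, 0, 0, 0],
 [1, 1, 0, 0],
 [1, -1, 1, 0],
 [0, 1, -1, 1]]
  V a = (-1, 2, -3, 3)
Solving gives a = (-1, 3, 1, 1).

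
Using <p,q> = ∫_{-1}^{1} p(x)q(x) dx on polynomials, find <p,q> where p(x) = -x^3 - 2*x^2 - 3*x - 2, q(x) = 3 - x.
<p,q> = -68/5

Expand the product: p(x)·q(x) = x^4 - x^3 - 3*x^2 - 7*x - 6.
∫_{-1}^{1} of each monomial x^k gives [2/(k+1) if k even, 0 if k odd]. Integrating term-by-term (or equivalently evaluating the antiderivative F(x) = x^5/5 - x^4/4 - x^3 - 7*x^2/2 - 6*x at the endpoints):
  F(1) − F(−1) = -211/20 − (61/20) = -68/5.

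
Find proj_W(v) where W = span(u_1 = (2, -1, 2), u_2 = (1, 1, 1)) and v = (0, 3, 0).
proj_W(v) = (0, 3, 0)

Set up U = [u_1 | ... | u_2] ∈ R^(3×2). The projector onto W = col(U) is P = U (U^T U)^(-1) U^T.
Compute U^T U =
  [9, 3]
  [3, 3],
and U^T v = (-3, 3).
Solve U^T U · c = U^T v for the coefficients: c = (-1, 2). The projection is proj_W(v) = U c.
Check: (v - proj_W(v)) · u_1 = 0  (should be 0).
Check: (v - proj_W(v)) · u_2 = 0  (should be 0).
Result: proj_W(v) = (0, 3, 0).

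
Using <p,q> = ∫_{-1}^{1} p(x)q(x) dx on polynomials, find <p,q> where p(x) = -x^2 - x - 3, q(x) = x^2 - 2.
<p,q> = 164/15

Expand the product: p(x)·q(x) = -x^4 - x^3 - x^2 + 2*x + 6.
∫_{-1}^{1} of each monomial x^k gives [2/(k+1) if k even, 0 if k odd]. Integrating term-by-term (or equivalently evaluating the antiderivative F(x) = -x^5/5 - x^4/4 - x^3/3 + x^2 + 6*x at the endpoints):
  F(1) − F(−1) = 373/60 − (-283/60) = 164/15.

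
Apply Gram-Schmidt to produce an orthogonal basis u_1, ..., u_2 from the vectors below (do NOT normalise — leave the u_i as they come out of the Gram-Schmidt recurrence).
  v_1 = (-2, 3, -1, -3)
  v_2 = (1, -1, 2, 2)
Orthogonal basis:
  u_1 = (-2, 3, -1, -3)
  u_2 = (-3/23, 16/23, 33/23, 7/23)

Apply the Gram-Schmidt recurrence
  u_1 = v_1
  u_i = v_i − Σ_{j<i} ((v_i · u_j) / (u_j · u_j)) · u_j.

Step by step this gives:
  u_1 = (-2, 3, -1, -3)
  u_2 = (-3/23, 16/23, 33/23, 7/23)

Orthogonality check:
  u_2 · u_1 = 0 (should be 0)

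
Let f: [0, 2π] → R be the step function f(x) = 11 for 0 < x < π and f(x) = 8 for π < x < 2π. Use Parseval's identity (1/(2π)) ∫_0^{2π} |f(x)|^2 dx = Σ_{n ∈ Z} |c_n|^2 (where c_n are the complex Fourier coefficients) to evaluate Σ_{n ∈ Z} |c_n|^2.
Σ |c_n|^2 = 185/2

Parseval equates the L^2 energy of f (normalised by 1/(2π)) with the ℓ^2 sum of its Fourier coefficients: (1/(2π)) ∫_0^{2π} |f|^2 = Σ |c_n|^2.
Compute the left side: (1/(2π)) [∫_0^π 11^2 dx + ∫_π^{2π} 8^2 dx] = (1/(2π)) · (121π + 64π) = (121 + 64)/2 = 185/2.
So Σ_{n ∈ Z} |c_n|^2 = 185/2.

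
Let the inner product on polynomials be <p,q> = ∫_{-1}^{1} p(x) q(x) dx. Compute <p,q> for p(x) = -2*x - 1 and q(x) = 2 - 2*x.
<p,q> = -4/3

Expand the product: p(x)·q(x) = 4*x^2 - 2*x - 2.
∫_{-1}^{1} of each monomial x^k gives [2/(k+1) if k even, 0 if k odd]. Integrating term-by-term (or equivalently evaluating the antiderivative F(x) = 4*x^3/3 - x^2 - 2*x at the endpoints):
  F(1) − F(−1) = -5/3 − (-1/3) = -4/3.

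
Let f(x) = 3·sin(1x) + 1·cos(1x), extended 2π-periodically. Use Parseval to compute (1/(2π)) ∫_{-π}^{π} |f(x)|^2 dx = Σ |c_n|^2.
Σ |c_n|^2 = 5

Expand |f|^2 and use orthogonality of {sin(nx), cos(mx)} on [-π, π]:
  ∫_{-π}^{π} sin(nx)^2 dx = π, ∫ cos(mx)^2 dx = π, and cross terms integrate to 0.
So ∫_{-π}^{π} f(x)^2 dx = 3^2 · π + 1^2 · π = (9 + 1)π.
Divide by 2π: (9 + 1)/2 = 5.
By Parseval, this equals Σ |c_n|^2.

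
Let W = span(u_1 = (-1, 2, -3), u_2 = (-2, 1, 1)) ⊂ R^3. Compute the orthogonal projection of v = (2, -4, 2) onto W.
proj_W(v) = (226/83, -248/83, 202/83)

Set up U = [u_1 | ... | u_2] ∈ R^(3×2). The projector onto W = col(U) is P = U (U^T U)^(-1) U^T.
Compute U^T U =
  [14, 1]
  [1, 6],
and U^T v = (-16, -6).
Solve U^T U · c = U^T v for the coefficients: c = (-90/83, -68/83). The projection is proj_W(v) = U c.
Check: (v - proj_W(v)) · u_1 = 0  (should be 0).
Check: (v - proj_W(v)) · u_2 = 0  (should be 0).
Result: proj_W(v) = (226/83, -248/83, 202/83).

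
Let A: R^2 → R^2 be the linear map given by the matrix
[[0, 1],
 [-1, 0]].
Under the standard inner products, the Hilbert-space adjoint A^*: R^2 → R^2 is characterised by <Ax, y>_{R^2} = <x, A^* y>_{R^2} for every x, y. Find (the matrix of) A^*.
A^* = A^T =
[[0, -1],
 [1, 0]]

For real matrices with standard dot products, the defining identity <Ax, y> = <x, A^* y> gives (Ax)^T y = x^T (A^*) y, i.e. x^T A^T y = x^T (A^*) y. Since this holds for all x, y, we must have A^* = A^T. Therefore
A^* =
[[0, -1],
 [1, 0]].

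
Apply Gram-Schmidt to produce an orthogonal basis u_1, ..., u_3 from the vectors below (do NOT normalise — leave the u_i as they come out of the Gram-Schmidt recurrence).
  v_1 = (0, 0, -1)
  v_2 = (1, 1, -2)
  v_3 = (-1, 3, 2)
Orthogonal basis:
  u_1 = (0, 0, -1)
  u_2 = (1, 1, 0)
  u_3 = (-2, 2, 0)

Apply the Gram-Schmidt recurrence
  u_1 = v_1
  u_i = v_i − Σ_{j<i} ((v_i · u_j) / (u_j · u_j)) · u_j.

Step by step this gives:
  u_1 = (0, 0, -1)
  u_2 = (1, 1, 0)
  u_3 = (-2, 2, 0)

Orthogonality check:
  u_2 · u_1 = 0 (should be 0)
  u_3 · u_1 = 0 (should be 0)
  u_3 · u_2 = 0 (should be 0)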